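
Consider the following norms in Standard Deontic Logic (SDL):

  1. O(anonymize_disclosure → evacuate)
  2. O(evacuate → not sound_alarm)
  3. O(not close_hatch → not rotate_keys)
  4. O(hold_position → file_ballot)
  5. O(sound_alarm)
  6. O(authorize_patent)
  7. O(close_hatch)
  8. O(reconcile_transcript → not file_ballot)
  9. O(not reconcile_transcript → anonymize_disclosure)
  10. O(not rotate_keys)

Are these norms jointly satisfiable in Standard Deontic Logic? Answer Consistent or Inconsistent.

Premise 3 is O(not close_hatch → not rotate_keys); even if O(not rotate_keys) held, inferring O(not close_hatch) would be affirming the consequent — invalid.
So O(not close_hatch) is not derivable, and the apparent clash with O(close_hatch) does not arise.
A world satisfying every obligation exists (e.g. anonymize_disclosure=false, authorize_patent=true, close_hatch=true, evacuate=false, file_ballot=false, hold_position=false, reconcile_transcript=true, rotate_keys=false, sound_alarm=true); no atom is both obligatory and forbidden, so the set is consistent.

Consistent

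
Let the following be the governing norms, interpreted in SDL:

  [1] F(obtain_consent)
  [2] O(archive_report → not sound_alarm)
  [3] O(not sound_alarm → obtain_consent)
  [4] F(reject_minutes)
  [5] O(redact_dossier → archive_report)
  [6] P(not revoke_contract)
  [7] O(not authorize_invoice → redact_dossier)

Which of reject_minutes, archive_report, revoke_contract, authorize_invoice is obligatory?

authorize_invoice

Premise 1 is F(obtain_consent), i.e. O(not obtain_consent).
Premise 3, O(not sound_alarm → obtain_consent), contraposes to O(not obtain_consent → sound_alarm); with O(not obtain_consent) we get O(sound_alarm).
The contrapositive of premise 2 (O(archive_report → not sound_alarm)) is O(sound_alarm → not archive_report), and O(sound_alarm) is already established, so O(not archive_report).
Premise 5 is O(redact_dossier → archive_report); contrapositively O(not archive_report → not redact_dossier). Since O(not archive_report) holds, K gives O(not redact_dossier).
The contrapositive of premise 7 (O(not authorize_invoice → redact_dossier)) is O(not redact_dossier → authorize_invoice), and O(not redact_dossier) is already established, so O(authorize_invoice).
So O(authorize_invoice) holds — authorize_invoice is obligatory. None of the other listed options is made obligatory by any chain of premises.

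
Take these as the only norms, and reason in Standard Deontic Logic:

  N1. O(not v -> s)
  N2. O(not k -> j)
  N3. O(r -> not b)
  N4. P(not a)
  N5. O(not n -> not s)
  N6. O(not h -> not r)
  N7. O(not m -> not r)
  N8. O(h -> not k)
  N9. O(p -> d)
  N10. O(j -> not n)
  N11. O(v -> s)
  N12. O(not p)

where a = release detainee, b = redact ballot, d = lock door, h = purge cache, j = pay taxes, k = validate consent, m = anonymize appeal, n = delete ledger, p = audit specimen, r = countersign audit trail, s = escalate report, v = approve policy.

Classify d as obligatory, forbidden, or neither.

Premise 9 is O(p -> d), but O(p) is not derivable from the premises, so it does not yield O(d).
No premise or chain of K-axiom applications forces O(d), and none forces O(not d). So d is neither obligatory nor forbidden under these norms.

Neither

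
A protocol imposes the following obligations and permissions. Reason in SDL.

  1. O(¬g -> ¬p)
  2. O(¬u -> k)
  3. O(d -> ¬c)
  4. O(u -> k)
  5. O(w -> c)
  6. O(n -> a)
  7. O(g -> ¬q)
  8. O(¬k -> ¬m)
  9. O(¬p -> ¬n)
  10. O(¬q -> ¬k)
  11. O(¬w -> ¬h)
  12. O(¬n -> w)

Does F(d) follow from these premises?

Yes

By case analysis on u: premise 4 gives O(u -> k) and premise 2 gives O(¬u -> k), so O(k) either way.
The contrapositive of premise 10 (O(¬q -> ¬k)) is O(k -> q), and O(k) is already established, so O(q).
The contrapositive of premise 7 (O(g -> ¬q)) is O(q -> ¬g), and O(q) is already established, so O(¬g).
With premise 1, O(¬g -> ¬p), the K-axiom yields O(¬p).
From O(¬p) and premise 9, O(¬p -> ¬n), we obtain O(¬n).
From O(¬n) and premise 12, O(¬n -> w), we obtain O(w).
Premise 5 is O(w -> c); since O(w), deontic closure gives O(c).
The contrapositive of premise 3 (O(d -> ¬c)) is O(c -> ¬d), and O(c) is already established, so O(¬d).
Premises 6, 8, 11 do not contribute to this derivation.
So O(¬d) holds, i.e. F(d). The claim follows.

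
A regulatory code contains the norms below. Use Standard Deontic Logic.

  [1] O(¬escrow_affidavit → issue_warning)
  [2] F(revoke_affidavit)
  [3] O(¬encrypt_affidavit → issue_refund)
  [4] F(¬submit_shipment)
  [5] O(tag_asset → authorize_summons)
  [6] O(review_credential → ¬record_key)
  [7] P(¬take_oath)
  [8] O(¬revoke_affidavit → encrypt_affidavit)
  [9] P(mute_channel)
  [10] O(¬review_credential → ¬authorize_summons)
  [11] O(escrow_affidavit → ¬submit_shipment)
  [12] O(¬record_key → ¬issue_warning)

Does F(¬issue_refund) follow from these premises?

No

Premise 3 is O(¬encrypt_affidavit → issue_refund), but O(¬encrypt_affidavit) is not derivable from the premises, so it does not yield O(issue_refund).
No other premise forces O(issue_refund). An ideal world satisfying every premise can still have ¬issue_refund true, so F(¬issue_refund) is not derivable.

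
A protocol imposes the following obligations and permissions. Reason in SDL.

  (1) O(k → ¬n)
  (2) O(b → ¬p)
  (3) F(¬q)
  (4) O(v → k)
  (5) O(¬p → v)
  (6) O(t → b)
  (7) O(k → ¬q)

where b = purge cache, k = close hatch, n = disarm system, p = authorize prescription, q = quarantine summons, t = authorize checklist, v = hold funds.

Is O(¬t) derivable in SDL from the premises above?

Yes

Premise 3 is F(¬q), i.e. O(q).
Premise 7 is O(k → ¬q); contrapositively O(q → ¬k). Since O(q) holds, K gives O(¬k).
Premise 4, O(v → k), contraposes to O(¬k → ¬v); with O(¬k) we get O(¬v).
Premise 5 is O(¬p → v); contrapositively O(¬v → p). Since O(¬v) holds, K gives O(p).
The contrapositive of premise 2 (O(b → ¬p)) is O(p → ¬b), and O(p) is already established, so O(¬b).
The contrapositive of premise 6 (O(t → b)) is O(¬b → ¬t), and O(¬b) is already established, so O(¬t).
Premise 1 does not contribute to this derivation.
So O(¬t) follows.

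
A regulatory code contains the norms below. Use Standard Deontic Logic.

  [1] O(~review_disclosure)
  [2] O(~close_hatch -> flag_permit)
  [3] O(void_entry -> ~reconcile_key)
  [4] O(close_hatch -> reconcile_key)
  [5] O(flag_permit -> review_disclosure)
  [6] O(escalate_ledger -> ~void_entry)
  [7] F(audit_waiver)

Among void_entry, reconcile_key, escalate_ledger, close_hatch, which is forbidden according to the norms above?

From premise 1 we have O(~review_disclosure).
Premise 5, O(flag_permit -> review_disclosure), contraposes to O(~review_disclosure -> ~flag_permit); with O(~review_disclosure) we get O(~flag_permit).
Premise 2 is O(~close_hatch -> flag_permit); contrapositively O(~flag_permit -> close_hatch). Since O(~flag_permit) holds, K gives O(close_hatch).
From O(close_hatch) and premise 4, O(close_hatch -> reconcile_key), we obtain O(reconcile_key).
The contrapositive of premise 3 (O(void_entry -> ~reconcile_key)) is O(reconcile_key -> ~void_entry), and O(reconcile_key) is already established, so O(~void_entry).
So O(~void_entry) holds, i.e. void_entry is forbidden. None of the other listed options is forbidden under the premises.

void_entry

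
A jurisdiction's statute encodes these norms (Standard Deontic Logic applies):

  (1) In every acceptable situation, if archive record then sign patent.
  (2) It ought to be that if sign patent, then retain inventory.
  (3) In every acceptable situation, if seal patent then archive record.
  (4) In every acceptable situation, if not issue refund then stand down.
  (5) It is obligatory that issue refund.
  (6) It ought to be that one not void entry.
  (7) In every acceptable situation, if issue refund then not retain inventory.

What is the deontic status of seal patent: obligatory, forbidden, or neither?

Premise 5 states O(issue_refund) outright.
Applying K to premise 7 (O(issue_refund → ¬retain_inventory)) and O(issue_refund) yields O(¬retain_inventory).
Premise 2 is O(sign_patent → retain_inventory); contrapositively O(¬retain_inventory → ¬sign_patent). Since O(¬retain_inventory) holds, K gives O(¬sign_patent).
Premise 1 is O(archive_record → sign_patent); contrapositively O(¬sign_patent → ¬archive_record). Since O(¬sign_patent) holds, K gives O(¬archive_record).
Premise 3 is O(seal_patent → archive_record); contrapositively O(¬archive_record → ¬seal_patent). Since O(¬archive_record) holds, K gives O(¬seal_patent).
Premises 4, 6 do not contribute to this derivation.
Thus O(¬seal_patent), which is F(seal_patent): seal_patent is forbidden.

Forbidden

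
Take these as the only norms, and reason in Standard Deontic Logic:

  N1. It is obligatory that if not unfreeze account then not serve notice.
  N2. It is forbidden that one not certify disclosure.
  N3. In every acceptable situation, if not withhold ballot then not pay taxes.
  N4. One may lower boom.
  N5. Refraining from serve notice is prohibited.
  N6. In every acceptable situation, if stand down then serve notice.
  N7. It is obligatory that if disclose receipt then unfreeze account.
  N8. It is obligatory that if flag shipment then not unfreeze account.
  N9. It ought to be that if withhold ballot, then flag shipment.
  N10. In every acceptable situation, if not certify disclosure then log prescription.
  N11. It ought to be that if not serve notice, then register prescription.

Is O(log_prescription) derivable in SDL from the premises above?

Premise 10 is O(¬certify_disclosure → log_prescription), but O(¬certify_disclosure) is not derivable from the premises, so it does not yield O(log_prescription).
No other premise forces O(log_prescription). An ideal world satisfying every premise can still have log_prescription false, so O(log_prescription) is not derivable.

No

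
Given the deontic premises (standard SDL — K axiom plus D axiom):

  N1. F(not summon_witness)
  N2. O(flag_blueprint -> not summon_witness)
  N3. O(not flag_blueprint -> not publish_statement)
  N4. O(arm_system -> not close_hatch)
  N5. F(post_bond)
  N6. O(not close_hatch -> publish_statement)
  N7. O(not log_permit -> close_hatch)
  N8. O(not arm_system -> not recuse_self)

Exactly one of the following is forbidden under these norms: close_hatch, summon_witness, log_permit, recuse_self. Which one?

Premise 1 is F(not summon_witness), i.e. O(summon_witness).
The contrapositive of premise 2 (O(flag_blueprint -> not summon_witness)) is O(summon_witness -> not flag_blueprint), and O(summon_witness) is already established, so O(not flag_blueprint).
From O(not flag_blueprint) and premise 3, O(not flag_blueprint -> not publish_statement), we obtain O(not publish_statement).
Premise 6, O(not close_hatch -> publish_statement), contraposes to O(not publish_statement -> close_hatch); with O(not publish_statement) we get O(close_hatch).
Premise 4, O(arm_system -> not close_hatch), contraposes to O(close_hatch -> not arm_system); with O(close_hatch) we get O(not arm_system).
With premise 8, O(not arm_system -> not recuse_self), the K-axiom yields O(not recuse_self).
So O(not recuse_self) holds, i.e. recuse_self is forbidden. None of the other listed options is forbidden under the premises.

recuse_self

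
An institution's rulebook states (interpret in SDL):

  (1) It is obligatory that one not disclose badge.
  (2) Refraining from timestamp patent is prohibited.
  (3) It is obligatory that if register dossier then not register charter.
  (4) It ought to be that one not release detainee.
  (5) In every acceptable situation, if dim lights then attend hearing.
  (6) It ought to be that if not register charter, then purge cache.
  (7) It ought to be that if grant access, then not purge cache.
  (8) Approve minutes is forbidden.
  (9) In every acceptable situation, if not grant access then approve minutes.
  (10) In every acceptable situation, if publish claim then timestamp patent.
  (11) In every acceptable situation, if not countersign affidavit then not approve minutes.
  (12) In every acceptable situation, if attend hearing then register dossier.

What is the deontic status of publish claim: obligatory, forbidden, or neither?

Premise 10 is O(publish_claim → timestamp_patent); even if O(timestamp_patent) held, inferring O(publish_claim) would be affirming the consequent — invalid.
No premise or chain of K-axiom applications forces O(publish_claim), and none forces O(¬publish_claim). So publish_claim is neither obligatory nor forbidden under these norms.

Neither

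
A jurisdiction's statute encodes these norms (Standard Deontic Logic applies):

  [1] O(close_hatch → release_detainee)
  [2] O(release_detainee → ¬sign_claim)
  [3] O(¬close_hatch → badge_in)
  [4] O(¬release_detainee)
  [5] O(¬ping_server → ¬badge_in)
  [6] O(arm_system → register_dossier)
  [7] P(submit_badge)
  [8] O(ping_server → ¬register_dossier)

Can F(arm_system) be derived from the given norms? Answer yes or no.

Premise 4 gives O(¬release_detainee).
Premise 1 is O(close_hatch → release_detainee); contrapositively O(¬release_detainee → ¬close_hatch). Since O(¬release_detainee) holds, K gives O(¬close_hatch).
Applying K to premise 3 (O(¬close_hatch → badge_in)) and O(¬close_hatch) yields O(badge_in).
Premise 5 is O(¬ping_server → ¬badge_in); contrapositively O(badge_in → ping_server). Since O(badge_in) holds, K gives O(ping_server).
Premise 8 is O(ping_server → ¬register_dossier); since O(ping_server), deontic closure gives O(¬register_dossier).
Premise 6 is O(arm_system → register_dossier); contrapositively O(¬register_dossier → ¬arm_system). Since O(¬register_dossier) holds, K gives O(¬arm_system).
Premises 2, 7 do not contribute to this derivation.
So O(¬arm_system) holds, i.e. F(arm_system). The claim follows.

Yes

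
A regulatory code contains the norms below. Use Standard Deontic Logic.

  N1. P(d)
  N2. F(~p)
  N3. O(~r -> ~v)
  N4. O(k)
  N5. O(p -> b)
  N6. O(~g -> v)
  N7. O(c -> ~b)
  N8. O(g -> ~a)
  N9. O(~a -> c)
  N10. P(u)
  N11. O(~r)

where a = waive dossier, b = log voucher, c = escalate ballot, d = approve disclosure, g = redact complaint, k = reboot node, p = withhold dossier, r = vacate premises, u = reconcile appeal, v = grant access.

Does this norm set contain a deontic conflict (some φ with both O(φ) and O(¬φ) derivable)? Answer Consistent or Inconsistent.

Inconsistent

Premise 11 gives O(~r).
With premise 3, O(~r -> ~v), the K-axiom yields O(~v).
The contrapositive of premise 6 (O(~g -> v)) is O(~v -> g), and O(~v) is already established, so O(g).
With premise 8, O(g -> ~a), the K-axiom yields O(~a).
From O(~a) and premise 9, O(~a -> c), we obtain O(c).
From O(c) and premise 7, O(c -> ~b), we obtain O(~b).
Premise 5, O(p -> b), contraposes to O(~b -> ~p); with O(~b) we get O(~p).
However, F(~p) at premise 2 amounts to O(p).
We now have both O(~p) and O(p) — p is simultaneously obligatory and forbidden, violating the D-axiom.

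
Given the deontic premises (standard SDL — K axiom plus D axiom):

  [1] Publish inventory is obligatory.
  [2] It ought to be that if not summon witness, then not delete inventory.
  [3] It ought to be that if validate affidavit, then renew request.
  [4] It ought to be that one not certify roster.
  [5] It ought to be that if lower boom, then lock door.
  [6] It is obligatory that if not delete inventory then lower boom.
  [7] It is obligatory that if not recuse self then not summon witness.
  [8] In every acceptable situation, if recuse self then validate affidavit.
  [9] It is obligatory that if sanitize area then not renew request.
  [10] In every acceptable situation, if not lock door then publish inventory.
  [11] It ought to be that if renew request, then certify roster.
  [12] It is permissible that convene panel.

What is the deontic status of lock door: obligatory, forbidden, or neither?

Obligatory

Premise 4 states O(¬certify_roster) outright.
Premise 11 is O(renew_request → certify_roster); contrapositively O(¬certify_roster → ¬renew_request). Since O(¬certify_roster) holds, K gives O(¬renew_request).
Premise 3 is O(validate_affidavit → renew_request); contrapositively O(¬renew_request → ¬validate_affidavit). Since O(¬renew_request) holds, K gives O(¬validate_affidavit).
The contrapositive of premise 8 (O(recuse_self → validate_affidavit)) is O(¬validate_affidavit → ¬recuse_self), and O(¬validate_affidavit) is already established, so O(¬recuse_self).
With premise 7, O(¬recuse_self → ¬summon_witness), the K-axiom yields O(¬summon_witness).
From O(¬summon_witness) and premise 2, O(¬summon_witness → ¬delete_inventory), we obtain O(¬delete_inventory).
With premise 6, O(¬delete_inventory → lower_boom), the K-axiom yields O(lower_boom).
Premise 5 is O(lower_boom → lock_door); since O(lower_boom), deontic closure gives O(lock_door).
Premises 1, 9, 10, 12 do not contribute to this derivation.
Hence lock_door is obligatory.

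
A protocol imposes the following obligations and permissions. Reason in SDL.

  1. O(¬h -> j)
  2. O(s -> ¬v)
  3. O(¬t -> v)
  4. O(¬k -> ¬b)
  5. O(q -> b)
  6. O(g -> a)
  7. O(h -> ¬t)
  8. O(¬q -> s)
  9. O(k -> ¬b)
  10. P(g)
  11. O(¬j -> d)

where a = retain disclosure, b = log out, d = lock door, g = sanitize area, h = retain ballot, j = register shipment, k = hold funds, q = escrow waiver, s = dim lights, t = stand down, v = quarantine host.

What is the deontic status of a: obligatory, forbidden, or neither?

Premise 6 is O(g -> a), but O(g) is not derivable from the premises (the permission P(g) asserts only ¬O(¬g), not O(g)), so it does not yield O(a).
No premise or chain of K-axiom applications forces O(a), and none forces O(¬a). So a is neither obligatory nor forbidden under these norms.

Neither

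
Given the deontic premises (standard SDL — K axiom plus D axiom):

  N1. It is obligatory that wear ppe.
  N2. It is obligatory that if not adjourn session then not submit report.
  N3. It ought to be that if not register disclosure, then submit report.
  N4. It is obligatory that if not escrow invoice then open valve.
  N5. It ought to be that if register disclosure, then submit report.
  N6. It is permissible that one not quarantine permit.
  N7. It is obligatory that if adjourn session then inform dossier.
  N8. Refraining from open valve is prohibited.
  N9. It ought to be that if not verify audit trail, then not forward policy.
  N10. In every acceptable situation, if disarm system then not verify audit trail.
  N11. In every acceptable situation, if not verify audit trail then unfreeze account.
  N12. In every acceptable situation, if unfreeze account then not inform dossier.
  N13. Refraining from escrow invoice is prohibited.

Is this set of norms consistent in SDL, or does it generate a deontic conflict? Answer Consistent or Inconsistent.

Consistent

Premise 4 is O(¬escrow_invoice → open_valve); even if O(open_valve) held, inferring O(¬escrow_invoice) would be affirming the consequent — invalid.
So O(¬escrow_invoice) is not derivable, and the apparent clash with O(escrow_invoice) does not arise.
A world satisfying every obligation exists (e.g. adjourn_session=true, disarm_system=false, escrow_invoice=true, forward_policy=false, inform_dossier=true, open_valve=true, quarantine_permit=false, register_disclosure=false, submit_report=true, unfreeze_account=false, verify_audit_trail=true, wear_ppe=true); no atom is both obligatory and forbidden, so the set is consistent.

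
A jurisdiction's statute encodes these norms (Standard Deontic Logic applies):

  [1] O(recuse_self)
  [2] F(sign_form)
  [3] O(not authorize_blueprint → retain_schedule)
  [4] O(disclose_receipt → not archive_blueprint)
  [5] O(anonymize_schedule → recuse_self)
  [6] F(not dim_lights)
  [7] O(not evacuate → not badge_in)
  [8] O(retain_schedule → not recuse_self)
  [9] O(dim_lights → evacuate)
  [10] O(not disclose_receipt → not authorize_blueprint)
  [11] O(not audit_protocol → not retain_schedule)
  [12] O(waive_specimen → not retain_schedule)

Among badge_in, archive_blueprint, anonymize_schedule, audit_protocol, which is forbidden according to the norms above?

archive_blueprint

Premise 1 gives O(recuse_self).
Premise 8 is O(retain_schedule → not recuse_self); contrapositively O(recuse_self → not retain_schedule). Since O(recuse_self) holds, K gives O(not retain_schedule).
Premise 3 is O(not authorize_blueprint → retain_schedule); contrapositively O(not retain_schedule → authorize_blueprint). Since O(not retain_schedule) holds, K gives O(authorize_blueprint).
Premise 10, O(not disclose_receipt → not authorize_blueprint), contraposes to O(authorize_blueprint → disclose_receipt); with O(authorize_blueprint) we get O(disclose_receipt).
Premise 4 is O(disclose_receipt → not archive_blueprint); since O(disclose_receipt), deontic closure gives O(not archive_blueprint).
So O(not archive_blueprint) holds, i.e. archive_blueprint is forbidden. None of the other listed options is forbidden under the premises.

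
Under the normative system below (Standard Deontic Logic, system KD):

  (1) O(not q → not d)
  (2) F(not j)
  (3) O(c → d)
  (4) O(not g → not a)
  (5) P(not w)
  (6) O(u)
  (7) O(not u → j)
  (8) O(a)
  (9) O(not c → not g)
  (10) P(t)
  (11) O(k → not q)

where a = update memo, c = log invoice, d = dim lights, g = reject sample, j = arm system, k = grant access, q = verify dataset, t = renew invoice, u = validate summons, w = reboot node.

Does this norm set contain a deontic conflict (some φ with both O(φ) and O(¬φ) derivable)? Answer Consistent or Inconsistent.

Premise 7 is O(not u → j); even if O(j) held, inferring O(not u) would be affirming the consequent — invalid.
So O(not u) is not derivable, and the apparent clash with O(u) does not arise.
A world satisfying every obligation exists (e.g. a=true, c=true, d=true, g=true, j=true, k=false, q=true, t=false, u=true, w=false); no atom is both obligatory and forbidden, so the set is consistent.

Consistent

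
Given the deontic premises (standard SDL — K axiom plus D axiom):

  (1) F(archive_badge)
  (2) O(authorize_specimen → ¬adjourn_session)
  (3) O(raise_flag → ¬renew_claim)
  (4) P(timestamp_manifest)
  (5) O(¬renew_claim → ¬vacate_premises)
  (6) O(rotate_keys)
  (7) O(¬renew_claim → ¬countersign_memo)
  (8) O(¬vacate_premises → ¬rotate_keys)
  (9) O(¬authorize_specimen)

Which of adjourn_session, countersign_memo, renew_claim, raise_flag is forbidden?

From premise 6 we have O(rotate_keys).
Premise 8, O(¬vacate_premises → ¬rotate_keys), contraposes to O(rotate_keys → vacate_premises); with O(rotate_keys) we get O(vacate_premises).
Premise 5 is O(¬renew_claim → ¬vacate_premises); contrapositively O(vacate_premises → renew_claim). Since O(vacate_premises) holds, K gives O(renew_claim).
Premise 3 is O(raise_flag → ¬renew_claim); contrapositively O(renew_claim → ¬raise_flag). Since O(renew_claim) holds, K gives O(¬raise_flag).
So O(¬raise_flag) holds, i.e. raise_flag is forbidden. None of the other listed options is forbidden under the premises.

raise_flag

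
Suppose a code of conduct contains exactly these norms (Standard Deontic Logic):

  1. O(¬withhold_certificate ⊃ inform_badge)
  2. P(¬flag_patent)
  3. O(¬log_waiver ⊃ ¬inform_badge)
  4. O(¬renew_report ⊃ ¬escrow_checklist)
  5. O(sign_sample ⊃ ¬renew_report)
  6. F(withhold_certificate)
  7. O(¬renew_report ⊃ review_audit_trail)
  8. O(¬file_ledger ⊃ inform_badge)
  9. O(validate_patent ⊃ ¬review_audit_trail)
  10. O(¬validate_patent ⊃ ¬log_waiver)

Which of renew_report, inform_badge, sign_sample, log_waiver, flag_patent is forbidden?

sign_sample

Premise 6 is F(withhold_certificate), i.e. O(¬withhold_certificate).
From O(¬withhold_certificate) and premise 1, O(¬withhold_certificate ⊃ inform_badge), we obtain O(inform_badge).
Premise 3 is O(¬log_waiver ⊃ ¬inform_badge); contrapositively O(inform_badge ⊃ log_waiver). Since O(inform_badge) holds, K gives O(log_waiver).
Premise 10 is O(¬validate_patent ⊃ ¬log_waiver); contrapositively O(log_waiver ⊃ validate_patent). Since O(log_waiver) holds, K gives O(validate_patent).
From O(validate_patent) and premise 9, O(validate_patent ⊃ ¬review_audit_trail), we obtain O(¬review_audit_trail).
Premise 7, O(¬renew_report ⊃ review_audit_trail), contraposes to O(¬review_audit_trail ⊃ renew_report); with O(¬review_audit_trail) we get O(renew_report).
Premise 5 is O(sign_sample ⊃ ¬renew_report); contrapositively O(renew_report ⊃ ¬sign_sample). Since O(renew_report) holds, K gives O(¬sign_sample).
So O(¬sign_sample) holds, i.e. sign_sample is forbidden. None of the other listed options is forbidden under the premises.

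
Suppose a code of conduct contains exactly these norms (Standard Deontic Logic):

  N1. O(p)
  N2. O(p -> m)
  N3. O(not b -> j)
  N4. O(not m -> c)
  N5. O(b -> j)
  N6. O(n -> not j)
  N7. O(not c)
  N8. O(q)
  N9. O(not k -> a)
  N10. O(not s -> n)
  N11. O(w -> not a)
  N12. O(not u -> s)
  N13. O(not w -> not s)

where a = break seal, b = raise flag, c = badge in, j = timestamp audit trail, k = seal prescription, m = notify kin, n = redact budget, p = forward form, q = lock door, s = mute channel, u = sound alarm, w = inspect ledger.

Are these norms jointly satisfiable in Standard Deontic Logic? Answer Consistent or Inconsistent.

Consistent

Premise 4 is O(not m -> c), but O(not m) is not derivable from the premises, so it does not yield O(c).
So O(c) is not derivable, and the apparent clash with O(not c) does not arise.
A world satisfying every obligation exists (e.g. a=false, b=false, c=false, j=true, k=true, m=true, n=false, p=true, q=true, s=true, u=false, w=true); no atom is both obligatory and forbidden, so the set is consistent.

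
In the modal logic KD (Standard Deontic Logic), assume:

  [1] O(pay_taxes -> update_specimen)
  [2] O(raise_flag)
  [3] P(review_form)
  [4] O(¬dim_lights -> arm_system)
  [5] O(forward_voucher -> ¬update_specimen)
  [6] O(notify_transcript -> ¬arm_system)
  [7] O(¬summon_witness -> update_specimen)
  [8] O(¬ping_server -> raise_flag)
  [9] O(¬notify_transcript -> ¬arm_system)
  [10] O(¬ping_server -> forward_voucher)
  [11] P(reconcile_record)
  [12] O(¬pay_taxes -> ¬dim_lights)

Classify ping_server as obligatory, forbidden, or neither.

Obligatory

Premises 6 and 9 are O(notify_transcript -> ¬arm_system) and O(¬notify_transcript -> ¬arm_system); every ideal world satisfies notify_transcript or ¬notify_transcript, so in either case ¬arm_system holds — hence O(¬arm_system).
The contrapositive of premise 4 (O(¬dim_lights -> arm_system)) is O(¬arm_system -> dim_lights), and O(¬arm_system) is already established, so O(dim_lights).
The contrapositive of premise 12 (O(¬pay_taxes -> ¬dim_lights)) is O(dim_lights -> pay_taxes), and O(dim_lights) is already established, so O(pay_taxes).
From O(pay_taxes) and premise 1, O(pay_taxes -> update_specimen), we obtain O(update_specimen).
The contrapositive of premise 5 (O(forward_voucher -> ¬update_specimen)) is O(update_specimen -> ¬forward_voucher), and O(update_specimen) is already established, so O(¬forward_voucher).
The contrapositive of premise 10 (O(¬ping_server -> forward_voucher)) is O(¬forward_voucher -> ping_server), and O(¬forward_voucher) is already established, so O(ping_server).
Premises 2, 3, 7, 8, 11 do not contribute to this derivation.
Hence ping_server is obligatory.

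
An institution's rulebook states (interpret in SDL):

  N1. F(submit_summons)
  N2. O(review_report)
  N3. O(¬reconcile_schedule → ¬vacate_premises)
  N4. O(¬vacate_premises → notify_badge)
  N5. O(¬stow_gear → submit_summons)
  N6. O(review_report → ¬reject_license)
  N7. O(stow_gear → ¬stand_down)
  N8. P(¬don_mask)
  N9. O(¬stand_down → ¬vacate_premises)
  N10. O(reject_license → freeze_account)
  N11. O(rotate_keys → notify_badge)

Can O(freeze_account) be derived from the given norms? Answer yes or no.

Premise 10 is O(reject_license → freeze_account), but O(reject_license) is not derivable from the premises, so it does not yield O(freeze_account).
No other premise forces O(freeze_account). An ideal world satisfying every premise can still have freeze_account false, so O(freeze_account) is not derivable.

No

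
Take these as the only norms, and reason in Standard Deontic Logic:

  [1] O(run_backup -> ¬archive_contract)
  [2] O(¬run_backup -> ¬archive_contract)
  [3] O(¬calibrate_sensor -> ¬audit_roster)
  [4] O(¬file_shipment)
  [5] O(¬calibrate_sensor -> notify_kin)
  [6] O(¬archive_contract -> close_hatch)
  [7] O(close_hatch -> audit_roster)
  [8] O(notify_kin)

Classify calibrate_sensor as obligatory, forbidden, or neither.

Obligatory

Premises 1 and 2 are O(run_backup -> ¬archive_contract) and O(¬run_backup -> ¬archive_contract); every ideal world satisfies run_backup or ¬run_backup, so in either case ¬archive_contract holds — hence O(¬archive_contract).
Premise 6 is O(¬archive_contract -> close_hatch); since O(¬archive_contract), deontic closure gives O(close_hatch).
From O(close_hatch) and premise 7, O(close_hatch -> audit_roster), we obtain O(audit_roster).
The contrapositive of premise 3 (O(¬calibrate_sensor -> ¬audit_roster)) is O(audit_roster -> calibrate_sensor), and O(audit_roster) is already established, so O(calibrate_sensor).
Premises 4, 5, 8 do not contribute to this derivation.
Hence calibrate_sensor is obligatory.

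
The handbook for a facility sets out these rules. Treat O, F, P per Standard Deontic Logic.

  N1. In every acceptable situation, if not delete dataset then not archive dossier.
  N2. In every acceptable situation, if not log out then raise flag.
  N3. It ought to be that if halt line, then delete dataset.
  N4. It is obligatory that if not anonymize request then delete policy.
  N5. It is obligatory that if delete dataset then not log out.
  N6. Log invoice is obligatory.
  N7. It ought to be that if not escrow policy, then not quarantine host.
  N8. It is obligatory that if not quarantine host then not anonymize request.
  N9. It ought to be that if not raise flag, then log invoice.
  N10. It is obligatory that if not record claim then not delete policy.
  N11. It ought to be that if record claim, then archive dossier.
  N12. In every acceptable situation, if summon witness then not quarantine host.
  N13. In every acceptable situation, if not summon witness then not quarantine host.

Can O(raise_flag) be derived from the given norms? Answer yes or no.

Yes

Premises 13 and 12 cover both cases: O(¬summon_witness → ¬quarantine_host) and O(summon_witness → ¬quarantine_host). Since ¬summon_witness ∨ summon_witness is a tautology, O(¬quarantine_host) follows.
Premise 8 is O(¬quarantine_host → ¬anonymize_request); since O(¬quarantine_host), deontic closure gives O(¬anonymize_request).
Applying K to premise 4 (O(¬anonymize_request → delete_policy)) and O(¬anonymize_request) yields O(delete_policy).
Premise 10 is O(¬record_claim → ¬delete_policy); contrapositively O(delete_policy → record_claim). Since O(delete_policy) holds, K gives O(record_claim).
With premise 11, O(record_claim → archive_dossier), the K-axiom yields O(archive_dossier).
The contrapositive of premise 1 (O(¬delete_dataset → ¬archive_dossier)) is O(archive_dossier → delete_dataset), and O(archive_dossier) is already established, so O(delete_dataset).
With premise 5, O(delete_dataset → ¬log_out), the K-axiom yields O(¬log_out).
With premise 2, O(¬log_out → raise_flag), the K-axiom yields O(raise_flag).
Premises 3, 6, 7, 9 do not contribute to this derivation.
So O(raise_flag) follows.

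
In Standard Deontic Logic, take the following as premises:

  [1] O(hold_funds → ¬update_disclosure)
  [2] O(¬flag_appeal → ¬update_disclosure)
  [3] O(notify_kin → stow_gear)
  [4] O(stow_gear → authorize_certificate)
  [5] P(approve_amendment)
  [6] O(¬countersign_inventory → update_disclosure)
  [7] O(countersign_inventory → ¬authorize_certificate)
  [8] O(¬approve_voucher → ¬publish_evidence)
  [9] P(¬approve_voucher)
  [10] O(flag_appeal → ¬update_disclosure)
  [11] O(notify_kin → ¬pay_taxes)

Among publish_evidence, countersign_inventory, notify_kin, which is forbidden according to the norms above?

notify_kin

Premises 10 and 2 are O(flag_appeal → ¬update_disclosure) and O(¬flag_appeal → ¬update_disclosure); every ideal world satisfies flag_appeal or ¬flag_appeal, so in either case ¬update_disclosure holds — hence O(¬update_disclosure).
Premise 6 is O(¬countersign_inventory → update_disclosure); contrapositively O(¬update_disclosure → countersign_inventory). Since O(¬update_disclosure) holds, K gives O(countersign_inventory).
From O(countersign_inventory) and premise 7, O(countersign_inventory → ¬authorize_certificate), we obtain O(¬authorize_certificate).
Premise 4 is O(stow_gear → authorize_certificate); contrapositively O(¬authorize_certificate → ¬stow_gear). Since O(¬authorize_certificate) holds, K gives O(¬stow_gear).
The contrapositive of premise 3 (O(notify_kin → stow_gear)) is O(¬stow_gear → ¬notify_kin), and O(¬stow_gear) is already established, so O(¬notify_kin).
So O(¬notify_kin) holds, i.e. notify_kin is forbidden. None of the other listed options is forbidden under the premises.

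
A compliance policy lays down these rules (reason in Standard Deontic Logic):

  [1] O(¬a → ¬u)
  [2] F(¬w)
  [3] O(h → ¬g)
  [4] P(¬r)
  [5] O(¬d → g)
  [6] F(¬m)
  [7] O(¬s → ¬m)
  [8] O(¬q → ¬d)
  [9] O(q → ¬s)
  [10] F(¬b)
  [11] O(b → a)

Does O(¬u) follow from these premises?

No

Premise 1 is O(¬a → ¬u), but O(¬a) is not derivable from the premises, so it does not yield O(¬u).
No other premise forces O(¬u). An ideal world satisfying every premise can still have ¬u false, so O(¬u) is not derivable.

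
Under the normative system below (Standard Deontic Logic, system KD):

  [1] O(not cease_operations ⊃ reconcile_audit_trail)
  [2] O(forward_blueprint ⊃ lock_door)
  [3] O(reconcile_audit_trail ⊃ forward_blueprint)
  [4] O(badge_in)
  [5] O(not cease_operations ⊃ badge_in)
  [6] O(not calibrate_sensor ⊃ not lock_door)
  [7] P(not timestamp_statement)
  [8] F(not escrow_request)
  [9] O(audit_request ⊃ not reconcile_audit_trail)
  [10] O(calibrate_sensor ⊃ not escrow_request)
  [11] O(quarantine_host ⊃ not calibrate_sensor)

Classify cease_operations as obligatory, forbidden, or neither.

F(not escrow_request) at premise 8 means O(escrow_request).
Premise 10 is O(calibrate_sensor ⊃ not escrow_request); contrapositively O(escrow_request ⊃ not calibrate_sensor). Since O(escrow_request) holds, K gives O(not calibrate_sensor).
From O(not calibrate_sensor) and premise 6, O(not calibrate_sensor ⊃ not lock_door), we obtain O(not lock_door).
The contrapositive of premise 2 (O(forward_blueprint ⊃ lock_door)) is O(not lock_door ⊃ not forward_blueprint), and O(not lock_door) is already established, so O(not forward_blueprint).
Premise 3, O(reconcile_audit_trail ⊃ forward_blueprint), contraposes to O(not forward_blueprint ⊃ not reconcile_audit_trail); with O(not forward_blueprint) we get O(not reconcile_audit_trail).
Premise 1 is O(not cease_operations ⊃ reconcile_audit_trail); contrapositively O(not reconcile_audit_trail ⊃ cease_operations). Since O(not reconcile_audit_trail) holds, K gives O(cease_operations).
Premises 4, 5, 7, 9, 11 do not contribute to this derivation.
Hence cease_operations is obligatory.

Obligatory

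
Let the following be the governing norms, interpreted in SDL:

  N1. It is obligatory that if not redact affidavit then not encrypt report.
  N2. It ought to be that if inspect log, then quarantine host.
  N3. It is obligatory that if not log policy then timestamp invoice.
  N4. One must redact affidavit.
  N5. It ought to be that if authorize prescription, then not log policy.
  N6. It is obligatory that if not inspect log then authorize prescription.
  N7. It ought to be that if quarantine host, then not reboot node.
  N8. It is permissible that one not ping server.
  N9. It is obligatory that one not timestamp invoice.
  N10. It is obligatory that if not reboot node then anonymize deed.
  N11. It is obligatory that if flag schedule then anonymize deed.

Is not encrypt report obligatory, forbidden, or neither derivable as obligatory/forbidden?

Neither

Premise 1 is O(¬redact_affidavit → ¬encrypt_report), but O(¬redact_affidavit) is not derivable from the premises, so it does not yield O(¬encrypt_report).
No premise or chain of K-axiom applications forces O(¬encrypt_report), and none forces O(encrypt_report). So ¬encrypt_report is neither obligatory nor forbidden under these norms.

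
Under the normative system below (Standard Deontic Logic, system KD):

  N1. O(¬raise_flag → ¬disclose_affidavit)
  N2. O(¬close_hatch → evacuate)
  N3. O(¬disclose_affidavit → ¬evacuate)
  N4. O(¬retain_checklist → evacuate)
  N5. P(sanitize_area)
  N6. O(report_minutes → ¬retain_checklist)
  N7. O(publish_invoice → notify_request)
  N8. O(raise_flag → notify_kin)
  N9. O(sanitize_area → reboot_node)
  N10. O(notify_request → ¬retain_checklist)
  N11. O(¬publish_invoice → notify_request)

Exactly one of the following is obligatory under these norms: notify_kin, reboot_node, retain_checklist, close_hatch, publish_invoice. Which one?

notify_kin

Premises 11 and 7 cover both cases: O(¬publish_invoice → notify_request) and O(publish_invoice → notify_request). Since ¬publish_invoice ∨ publish_invoice is a tautology, O(notify_request) follows.
From O(notify_request) and premise 10, O(notify_request → ¬retain_checklist), we obtain O(¬retain_checklist).
From O(¬retain_checklist) and premise 4, O(¬retain_checklist → evacuate), we obtain O(evacuate).
Premise 3 is O(¬disclose_affidavit → ¬evacuate); contrapositively O(evacuate → disclose_affidavit). Since O(evacuate) holds, K gives O(disclose_affidavit).
Premise 1, O(¬raise_flag → ¬disclose_affidavit), contraposes to O(disclose_affidavit → raise_flag); with O(disclose_affidavit) we get O(raise_flag).
From O(raise_flag) and premise 8, O(raise_flag → notify_kin), we obtain O(notify_kin).
So O(notify_kin) holds — notify_kin is obligatory. None of the other listed options is made obligatory by any chain of premises.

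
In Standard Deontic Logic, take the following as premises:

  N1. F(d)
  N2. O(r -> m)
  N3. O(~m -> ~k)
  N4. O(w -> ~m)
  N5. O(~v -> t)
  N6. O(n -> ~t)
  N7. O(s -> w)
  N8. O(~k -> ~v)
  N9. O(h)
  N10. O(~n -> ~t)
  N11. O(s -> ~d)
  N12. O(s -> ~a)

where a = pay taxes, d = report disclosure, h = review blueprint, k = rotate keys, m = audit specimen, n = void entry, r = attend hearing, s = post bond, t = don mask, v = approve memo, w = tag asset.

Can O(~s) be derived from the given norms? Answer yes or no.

By case analysis on ~n: premise 10 gives O(~n -> ~t) and premise 6 gives O(n -> ~t), so O(~t) either way.
Premise 5 is O(~v -> t); contrapositively O(~t -> v). Since O(~t) holds, K gives O(v).
The contrapositive of premise 8 (O(~k -> ~v)) is O(v -> k), and O(v) is already established, so O(k).
Premise 3, O(~m -> ~k), contraposes to O(k -> m); with O(k) we get O(m).
Premise 4 is O(w -> ~m); contrapositively O(m -> ~w). Since O(m) holds, K gives O(~w).
Premise 7, O(s -> w), contraposes to O(~w -> ~s); with O(~w) we get O(~s).
Premises 1, 2, 9, 11, 12 do not contribute to this derivation.
So O(~s) follows.

Yes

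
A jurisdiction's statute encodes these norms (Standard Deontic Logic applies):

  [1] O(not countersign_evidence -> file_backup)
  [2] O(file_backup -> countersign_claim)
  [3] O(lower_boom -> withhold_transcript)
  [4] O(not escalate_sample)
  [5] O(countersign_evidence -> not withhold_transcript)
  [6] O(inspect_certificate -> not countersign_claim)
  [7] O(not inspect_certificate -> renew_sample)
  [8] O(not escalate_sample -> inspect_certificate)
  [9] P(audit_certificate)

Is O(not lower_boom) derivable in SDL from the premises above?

Premise 4 gives O(not escalate_sample).
From O(not escalate_sample) and premise 8, O(not escalate_sample -> inspect_certificate), we obtain O(inspect_certificate).
Premise 6 is O(inspect_certificate -> not countersign_claim); since O(inspect_certificate), deontic closure gives O(not countersign_claim).
Premise 2 is O(file_backup -> countersign_claim); contrapositively O(not countersign_claim -> not file_backup). Since O(not countersign_claim) holds, K gives O(not file_backup).
Premise 1 is O(not countersign_evidence -> file_backup); contrapositively O(not file_backup -> countersign_evidence). Since O(not file_backup) holds, K gives O(countersign_evidence).
Premise 5 is O(countersign_evidence -> not withhold_transcript); since O(countersign_evidence), deontic closure gives O(not withhold_transcript).
Premise 3, O(lower_boom -> withhold_transcript), contraposes to O(not withhold_transcript -> not lower_boom); with O(not withhold_transcript) we get O(not lower_boom).
Premises 7, 9 do not contribute to this derivation.
So O(not lower_boom) follows.

Yes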